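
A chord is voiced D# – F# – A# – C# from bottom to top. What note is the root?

D#, F#, A#, C# are the tones of a D# minor seventh chord (D#–F#–A#–C#), making D# the root.

D#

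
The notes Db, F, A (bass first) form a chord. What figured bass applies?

The notes Db, F, A stack in thirds as Db–F–A — a Db augmented triad. The bass Db is the root, so this is root position: figured 5/3.

5/3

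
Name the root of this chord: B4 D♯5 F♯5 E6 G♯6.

E

Reordering B, D#, F#, E, G# into stacked thirds gives E–G#–B–D#–F#; the bottom of that stack, E, is the root.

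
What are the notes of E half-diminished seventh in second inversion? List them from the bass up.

The chord tones are E–G–Bb–D. With the fifth (Bb) lowest for second inversion: Bb, D, E, G.

Bb, D, E, G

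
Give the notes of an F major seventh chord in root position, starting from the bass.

F, A, C, E

The chord tones are F–A–C–E. With the root (F) lowest for root position: F, A, C, E.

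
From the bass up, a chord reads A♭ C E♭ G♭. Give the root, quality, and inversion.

The pitch classes Ab, C, Eb, Gb arrange in thirds as Ab–C–Eb–Gb: an Ab dominant seventh chord.
With the root (Ab) in the bass, the chord is in root position (figured bass 7).

Ab dominant seventh, root position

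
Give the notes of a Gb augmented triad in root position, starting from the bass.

Gb augmented is Gb–Bb–D. Root position puts the root (Gb) in the bass, with the remaining tones above: Gb, Bb, D.

Gb, Bb, D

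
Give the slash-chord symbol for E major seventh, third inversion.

Third inversion of E major seventh has the seventh (D#) in the bass. As a slash chord: Emaj7/D#.

Emaj7/D#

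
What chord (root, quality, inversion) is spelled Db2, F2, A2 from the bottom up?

Db augmented, root position

The pitch classes Db, F, A arrange in thirds as Db–F–A: a Db augmented triad.
The lowest note is Db, the root of the chord, so this is root position (figured bass 5/3).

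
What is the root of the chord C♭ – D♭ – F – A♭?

Db

Reordering Cb, Db, F, Ab into stacked thirds gives Db–F–Ab–Cb; the bottom of that stack, Db, is the root.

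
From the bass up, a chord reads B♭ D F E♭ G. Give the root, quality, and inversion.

Eb major ninth, second inversion

Reducing to letter names: Bb, D, F, Eb, G. These stack in thirds as Eb–G–Bb–D–F — an Eb major ninth chord.
The lowest note is Bb, the fifth of the chord, so this is second inversion.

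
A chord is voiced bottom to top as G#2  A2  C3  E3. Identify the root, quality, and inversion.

Reducing to letter names: G#, A, C, E. These stack in thirds as A–C–E–G# — an A minor-major seventh chord.
G# is the seventh of A minor-major seventh; seventh in the bass means third inversion (figured bass 4/2).

A minor-major seventh, third inversion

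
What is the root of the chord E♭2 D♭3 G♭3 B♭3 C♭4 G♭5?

Cb

Eb, Db, Gb, Bb, Cb are the tones of a Cb major ninth chord (Cb–Eb–Gb–Bb–Db), making Cb the root.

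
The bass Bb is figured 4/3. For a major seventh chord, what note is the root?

Eb

The figures 4/3 mean the fifth of the chord is in the bass. If Bb is the fifth of a major seventh chord, the root is Eb (chord tones Eb–G–Bb–D).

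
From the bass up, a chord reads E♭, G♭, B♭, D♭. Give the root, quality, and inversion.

Eb minor seventh, root position

Reducing to letter names: Eb, Gb, Bb, Db. These stack in thirds as Eb–Gb–Bb–Db — an Eb minor seventh chord.
With the root (Eb) in the bass, the chord is in root position (figured bass 7).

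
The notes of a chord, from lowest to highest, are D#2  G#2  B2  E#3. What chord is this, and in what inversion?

E# half-diminished seventh, third inversion

Reducing to letter names: D#, G#, B, E#. These stack in thirds as E#–G#–B–D# — an E# half-diminished seventh chord.
The lowest note is D#, the seventh of the chord, so this is third inversion (figured bass 4/2).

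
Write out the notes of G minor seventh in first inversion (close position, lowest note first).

Bb, D, F, G

G minor seventh is G–Bb–D–F. First inversion puts the third (Bb) in the bass, with the remaining tones above: Bb, D, F, G.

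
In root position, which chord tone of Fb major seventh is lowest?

Fb

The root of Fb major seventh (Fb–Ab–Cb–Eb) is Fb; that is the bass in root position.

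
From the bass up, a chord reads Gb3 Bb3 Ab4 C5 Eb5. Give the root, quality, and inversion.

Ab dominant ninth, third inversion

The distinct note names are Gb, Bb, Ab, C, Eb. Stacked in thirds they read Ab–C–Eb–Gb–Bb, which is a dominant ninth chord on Ab.
With the seventh (Gb) in the bass, the chord is in third inversion.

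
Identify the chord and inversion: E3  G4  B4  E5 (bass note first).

Reducing to letter names: E, G, B. These stack in thirds as E–G–B — an E minor triad.
The lowest note is E, the root of the chord, so this is root position (figured bass 5/3).

E minor, root position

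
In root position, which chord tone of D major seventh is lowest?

D

In root position the root is lowest. For D major seventh (D–F#–A–C#) that is D.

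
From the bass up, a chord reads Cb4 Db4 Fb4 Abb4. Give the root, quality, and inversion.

Db half-diminished seventh, third inversion

Reducing to letter names: Cb, Db, Fb, Abb. These stack in thirds as Db–Fb–Abb–Cb — a Db half-diminished seventh chord.
The lowest note is Cb, the seventh of the chord, so this is third inversion (figured bass 4/2).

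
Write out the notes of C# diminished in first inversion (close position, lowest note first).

C# diminished is C#–E–G. First inversion puts the third (E) in the bass, with the remaining tones above: E, G, C#.

E, G, C#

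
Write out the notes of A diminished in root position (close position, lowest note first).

A diminished is A–C–Eb. Root position puts the root (A) in the bass, with the remaining tones above: A, C, Eb.

A, C, Eb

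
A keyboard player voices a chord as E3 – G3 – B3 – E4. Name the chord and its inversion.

The pitch classes E, G, B arrange in thirds as E–G–B: an E minor triad.
E is the root of E minor; root in the bass means root position (figured bass 5/3).

E minor, root position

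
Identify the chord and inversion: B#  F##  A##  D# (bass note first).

The pitch classes B#, F##, A##, D# arrange in thirds as B#–D#–F##–A##: a B# minor-major seventh chord.
With the root (B#) in the bass, the chord is in root position (figured bass 7).

B# minor-major seventh, root position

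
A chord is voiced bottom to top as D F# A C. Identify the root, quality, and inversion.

D dominant seventh, root position

The distinct note names are D, F#, A, C. Stacked in thirds they read D–F#–A–C, which is a dominant seventh chord on D.
With the root (D) in the bass, the chord is in root position (figured bass 7).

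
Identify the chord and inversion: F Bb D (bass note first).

Bb major, second inversion

Reducing to letter names: F, Bb, D. These stack in thirds as Bb–D–F — a Bb major triad.
With the fifth (F) in the bass, the chord is in second inversion (figured bass 6/4).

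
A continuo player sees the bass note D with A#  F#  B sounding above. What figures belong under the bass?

The notes D, A#, F#, B stack in thirds as B–D–F#–A# — a B minor-major seventh chord. The bass D is the third, so this is first inversion: figured 6/5.

6/5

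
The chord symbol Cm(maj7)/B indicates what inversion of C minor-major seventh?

third inversion

Cm(maj7)/B means C minor-major seventh with B in the bass. B is the seventh of C minor-major seventh (C–Eb–G–B), so this is third inversion.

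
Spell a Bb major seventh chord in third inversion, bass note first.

A, Bb, D, F

The chord tones are Bb–D–F–A. With the seventh (A) lowest for third inversion: A, Bb, D, F.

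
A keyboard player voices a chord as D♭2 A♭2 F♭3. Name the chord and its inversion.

Db minor, root position

The distinct note names are Db, Ab, Fb. Stacked in thirds they read Db–Fb–Ab, which is a minor triad on Db.
With the root (Db) in the bass, the chord is in root position (figured bass 5/3).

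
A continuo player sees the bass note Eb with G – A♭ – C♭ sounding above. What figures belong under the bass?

The notes Eb, G, Ab, Cb stack in thirds as Ab–Cb–Eb–G — an Ab minor-major seventh chord. The bass Eb is the fifth, so this is second inversion: figured 4/3.

4/3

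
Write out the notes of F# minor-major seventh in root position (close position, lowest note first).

F#, A, C#, E#

Spelling F# minor-major seventh: F#–A–C#–E#. In root position the root is bass, giving F#, A, C#, E# from the bottom.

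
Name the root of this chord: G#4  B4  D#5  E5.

E

Reordering G#, B, D#, E into stacked thirds gives E–G#–B–D#; the bottom of that stack, E, is the root.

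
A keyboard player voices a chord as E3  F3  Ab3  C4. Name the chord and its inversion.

F minor-major seventh, third inversion

The distinct note names are E, F, Ab, C. Stacked in thirds they read F–Ab–C–E, which is a minor-major seventh chord on F.
E is the seventh of F minor-major seventh; seventh in the bass means third inversion (figured bass 4/2).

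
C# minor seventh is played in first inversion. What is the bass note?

E

The third of C# minor seventh (C#–E–G#–B) is E; that is the bass in first inversion.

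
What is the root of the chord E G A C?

Reordering E, G, A, C into stacked thirds gives A–C–E–G; the bottom of that stack, A, is the root.

A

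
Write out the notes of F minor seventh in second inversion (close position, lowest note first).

C, Eb, F, Ab

The chord tones are F–Ab–C–Eb. With the fifth (C) lowest for second inversion: C, Eb, F, Ab.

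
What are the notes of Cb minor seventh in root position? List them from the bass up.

Cb, Ebb, Gb, Bbb

The chord tones are Cb–Ebb–Gb–Bbb. With the root (Cb) lowest for root position: Cb, Ebb, Gb, Bbb.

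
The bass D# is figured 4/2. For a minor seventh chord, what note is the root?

The figures 4/2 mean the seventh of the chord is in the bass. If D# is the seventh of a minor seventh chord, the root is E# (chord tones E#–G#–B#–D#).

E#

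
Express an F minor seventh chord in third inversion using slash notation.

Fm7/Eb

Third inversion of F minor seventh has the seventh (Eb) in the bass. As a slash chord: Fm7/Eb.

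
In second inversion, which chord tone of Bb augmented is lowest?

F#

The fifth of Bb augmented (Bb–D–F#) is F#; that is the bass in second inversion.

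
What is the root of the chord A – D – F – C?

The distinct letter names are A, D, F, C. Arranged as a stack of thirds they read D–F–A–C, so D is the root (a D minor seventh chord).

D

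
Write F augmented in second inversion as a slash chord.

Faug/C#

Second inversion of F augmented has the fifth (C#) in the bass. As a slash chord: Faug/C#.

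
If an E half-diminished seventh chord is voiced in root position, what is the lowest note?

E

The root of E half-diminished seventh (E–G–Bb–D) is E; that is the bass in root position.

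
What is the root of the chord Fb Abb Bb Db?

Bb

The distinct letter names are Fb, Abb, Bb, Db. Arranged as a stack of thirds they read Bb–Db–Fb–Abb, so Bb is the root (a Bb diminished seventh chord).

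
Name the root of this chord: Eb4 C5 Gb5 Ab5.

Eb, C, Gb, Ab are the tones of an Ab dominant seventh chord (Ab–C–Eb–Gb), making Ab the root.

Ab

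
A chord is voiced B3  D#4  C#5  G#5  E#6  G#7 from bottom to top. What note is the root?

C#

The distinct letter names are B, D#, C#, G#, E#. Arranged as a stack of thirds they read C#–E#–G#–B–D#, so C# is the root (a C# dominant ninth chord).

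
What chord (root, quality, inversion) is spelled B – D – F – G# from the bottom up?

G# diminished seventh, first inversion

The distinct note names are B, D, F, G#. Stacked in thirds they read G#–B–D–F, which is a diminished seventh chord on G#.
With the third (B) in the bass, the chord is in first inversion (figured bass 6/5).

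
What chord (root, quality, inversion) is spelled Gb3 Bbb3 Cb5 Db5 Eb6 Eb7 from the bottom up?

Reducing to letter names: Gb, Bbb, Cb, Db, Eb. These stack in thirds as Cb–Eb–Gb–Bbb–Db — a Cb dominant ninth chord.
The lowest note is Gb, the fifth of the chord, so this is second inversion.

Cb dominant ninth, second inversion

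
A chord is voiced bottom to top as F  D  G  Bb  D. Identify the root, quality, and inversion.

G minor seventh, third inversion

The pitch classes F, D, G, Bb arrange in thirds as G–Bb–D–F: a G minor seventh chord.
With the seventh (F) in the bass, the chord is in third inversion (figured bass 4/2).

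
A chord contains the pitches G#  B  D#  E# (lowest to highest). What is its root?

E#

The distinct letter names are G#, B, D#, E#. Arranged as a stack of thirds they read E#–G#–B–D#, so E# is the root (an E# half-diminished seventh chord).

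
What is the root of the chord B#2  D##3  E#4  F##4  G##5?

The distinct letter names are B#, D##, E#, F##, G##. Arranged as a stack of thirds they read E#–G##–B#–D##–F##, so E# is the root (an E# major ninth chord).

E#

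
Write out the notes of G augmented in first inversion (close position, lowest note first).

The chord tones are G–B–D#. With the third (B) lowest for first inversion: B, D#, G.

B, D#, G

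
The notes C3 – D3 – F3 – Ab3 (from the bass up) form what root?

The distinct letter names are C, D, F, Ab. Arranged as a stack of thirds they read D–F–Ab–C, so D is the root (a D half-diminished seventh chord).

D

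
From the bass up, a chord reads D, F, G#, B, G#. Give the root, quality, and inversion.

The pitch classes D, F, G#, B arrange in thirds as G#–B–D–F: a G# diminished seventh chord.
With the fifth (D) in the bass, the chord is in second inversion (figured bass 4/3).

G# diminished seventh, second inversion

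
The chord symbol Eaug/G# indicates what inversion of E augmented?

first inversion

Eaug/G# means E augmented with G# in the bass. G# is the third of E augmented (E–G#–B#), so this is first inversion.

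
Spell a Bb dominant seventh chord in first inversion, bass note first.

Spelling Bb dominant seventh: Bb–D–F–Ab. In first inversion the third is bass, giving D, F, Ab, Bb from the bottom.

D, F, Ab, Bb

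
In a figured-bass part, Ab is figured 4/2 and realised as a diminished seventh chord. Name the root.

B

The figures 4/2 mean the seventh of the chord is in the bass. If Ab is the seventh of a diminished seventh chord, the root is B (chord tones B–D–F–Ab).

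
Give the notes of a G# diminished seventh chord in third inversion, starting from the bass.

The chord tones are G#–B–D–F. With the seventh (F) lowest for third inversion: F, G#, B, D.

F, G#, B, D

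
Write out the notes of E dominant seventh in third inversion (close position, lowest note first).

D, E, G#, B

E dominant seventh is E–G#–B–D. Third inversion puts the seventh (D) in the bass, with the remaining tones above: D, E, G#, B.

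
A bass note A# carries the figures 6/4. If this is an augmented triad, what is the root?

D

The figures 6/4 mean the fifth of the chord is in the bass. If A# is the fifth of an augmented triad, the root is D (chord tones D–F#–A#).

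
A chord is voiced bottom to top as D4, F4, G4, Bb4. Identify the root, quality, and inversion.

G minor seventh, second inversion

Reducing to letter names: D, F, G, Bb. These stack in thirds as G–Bb–D–F — a G minor seventh chord.
D is the fifth of G minor seventh; fifth in the bass means second inversion (figured bass 4/3).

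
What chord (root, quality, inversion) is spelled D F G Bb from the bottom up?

G minor seventh, second inversion

Reducing to letter names: D, F, G, Bb. These stack in thirds as G–Bb–D–F — a G minor seventh chord.
D is the fifth of G minor seventh; fifth in the bass means second inversion (figured bass 4/3).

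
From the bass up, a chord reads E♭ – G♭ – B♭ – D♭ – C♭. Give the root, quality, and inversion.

Reducing to letter names: Eb, Gb, Bb, Db, Cb. These stack in thirds as Cb–Eb–Gb–Bb–Db — a Cb major ninth chord.
With the third (Eb) in the bass, the chord is in first inversion.

Cb major ninth, first inversion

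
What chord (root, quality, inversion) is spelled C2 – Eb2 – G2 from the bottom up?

C minor, root position

Reducing to letter names: C, Eb, G. These stack in thirds as C–Eb–G — a C minor triad.
With the root (C) in the bass, the chord is in root position (figured bass 5/3).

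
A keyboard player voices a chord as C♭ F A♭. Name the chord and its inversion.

F diminished, second inversion

Reducing to letter names: Cb, F, Ab. These stack in thirds as F–Ab–Cb — an F diminished triad.
The lowest note is Cb, the fifth of the chord, so this is second inversion (figured bass 6/4).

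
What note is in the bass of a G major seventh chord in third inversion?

F#

G major seventh is G–B–D–F#. Third inversion places the seventh in the bass: F#.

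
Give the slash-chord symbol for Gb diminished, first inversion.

First inversion of Gb diminished has the third (Bbb) in the bass. As a slash chord: Gbdim/Bbb.

Gbdim/Bbb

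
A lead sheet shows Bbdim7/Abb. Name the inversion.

third inversion

Bbdim7/Abb means Bb diminished seventh with Abb in the bass. Abb is the seventh of Bb diminished seventh (Bb–Db–Fb–Abb), so this is third inversion.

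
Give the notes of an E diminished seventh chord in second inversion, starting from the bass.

Bb, Db, E, G

E diminished seventh is E–G–Bb–Db. Second inversion puts the fifth (Bb) in the bass, with the remaining tones above: Bb, Db, E, G.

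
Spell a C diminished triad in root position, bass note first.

The chord tones are C–Eb–Gb. With the root (C) lowest for root position: C, Eb, Gb.

C, Eb, Gb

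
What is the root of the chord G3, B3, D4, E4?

Reordering G, B, D, E into stacked thirds gives E–G–B–D; the bottom of that stack, E, is the root.

E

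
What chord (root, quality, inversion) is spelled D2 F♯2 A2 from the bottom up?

The distinct note names are D, F#, A. Stacked in thirds they read D–F#–A, which is a major triad on D.
With the root (D) in the bass, the chord is in root position (figured bass 5/3).

D major, root position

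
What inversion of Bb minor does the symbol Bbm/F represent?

second inversion

Bbm/F means Bb minor with F in the bass. F is the fifth of Bb minor (Bb–Db–F), so this is second inversion.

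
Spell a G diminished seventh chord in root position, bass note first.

The chord tones are G–Bb–Db–Fb. With the root (G) lowest for root position: G, Bb, Db, Fb.

G, Bb, Db, Fb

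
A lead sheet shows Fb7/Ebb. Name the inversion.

Fb7/Ebb means Fb dominant seventh with Ebb in the bass. Ebb is the seventh of Fb dominant seventh (Fb–Ab–Cb–Ebb), so this is third inversion.

third inversion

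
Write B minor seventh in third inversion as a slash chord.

Third inversion of B minor seventh has the seventh (A) in the bass. As a slash chord: Bm7/A.

Bm7/A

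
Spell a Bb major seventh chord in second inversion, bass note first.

F, A, Bb, D

The chord tones are Bb–D–F–A. With the fifth (F) lowest for second inversion: F, A, Bb, D.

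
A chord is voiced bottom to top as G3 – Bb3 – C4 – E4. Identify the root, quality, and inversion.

Reducing to letter names: G, Bb, C, E. These stack in thirds as C–E–G–Bb — a C dominant seventh chord.
With the fifth (G) in the bass, the chord is in second inversion (figured bass 4/3).

C dominant seventh, second inversion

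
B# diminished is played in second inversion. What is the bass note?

The fifth of B# diminished (B#–D#–F#) is F#; that is the bass in second inversion.

F#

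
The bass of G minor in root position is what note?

G

In root position the root is lowest. For G minor (G–Bb–D) that is G.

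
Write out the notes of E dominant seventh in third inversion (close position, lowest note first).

D, E, G#, B

The chord tones are E–G#–B–D. With the seventh (D) lowest for third inversion: D, E, G#, B.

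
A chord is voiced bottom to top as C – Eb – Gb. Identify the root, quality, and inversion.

C diminished, root position

Reducing to letter names: C, Eb, Gb. These stack in thirds as C–Eb–Gb — a C diminished triad.
With the root (C) in the bass, the chord is in root position (figured bass 5/3).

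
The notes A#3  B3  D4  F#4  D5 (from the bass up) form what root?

B

The distinct letter names are A#, B, D, F#. Arranged as a stack of thirds they read B–D–F#–A#, so B is the root (a B minor-major seventh chord).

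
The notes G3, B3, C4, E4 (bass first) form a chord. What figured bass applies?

4/3

The notes G, B, C, E stack in thirds as C–E–G–B — a C major seventh chord. The bass G is the fifth, so this is second inversion: figured 4/3.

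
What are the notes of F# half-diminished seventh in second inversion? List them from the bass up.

C, E, F#, A

The chord tones are F#–A–C–E. With the fifth (C) lowest for second inversion: C, E, F#, A.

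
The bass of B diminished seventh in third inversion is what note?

B diminished seventh is B–D–F–Ab. Third inversion places the seventh in the bass: Ab.

Ab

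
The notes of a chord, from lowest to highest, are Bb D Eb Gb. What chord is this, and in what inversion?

Reducing to letter names: Bb, D, Eb, Gb. These stack in thirds as Eb–Gb–Bb–D — an Eb minor-major seventh chord.
With the fifth (Bb) in the bass, the chord is in second inversion (figured bass 4/3).

Eb minor-major seventh, second inversion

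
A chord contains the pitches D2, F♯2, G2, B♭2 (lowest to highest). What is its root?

G

Reordering D, F#, G, Bb into stacked thirds gives G–Bb–D–F#; the bottom of that stack, G, is the root.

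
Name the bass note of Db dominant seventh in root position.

Db

In root position the root is lowest. For Db dominant seventh (Db–F–Ab–Cb) that is Db.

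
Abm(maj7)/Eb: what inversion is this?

second inversion

Abm(maj7)/Eb means Ab minor-major seventh with Eb in the bass. Eb is the fifth of Ab minor-major seventh (Ab–Cb–Eb–G), so this is second inversion.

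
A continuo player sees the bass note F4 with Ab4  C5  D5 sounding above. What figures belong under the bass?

The notes F, Ab, C, D stack in thirds as D–F–Ab–C — a D half-diminished seventh chord. The bass F is the third, so this is first inversion: figured 6/5.

6/5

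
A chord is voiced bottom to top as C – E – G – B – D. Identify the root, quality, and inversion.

C major ninth, root position

The distinct note names are C, E, G, B, D. Stacked in thirds they read C–E–G–B–D, which is a major ninth chord on C.
C is the root of C major ninth; root in the bass means root position.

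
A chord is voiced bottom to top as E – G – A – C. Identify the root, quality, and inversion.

A minor seventh, second inversion

Reducing to letter names: E, G, A, C. These stack in thirds as A–C–E–G — an A minor seventh chord.
With the fifth (E) in the bass, the chord is in second inversion (figured bass 4/3).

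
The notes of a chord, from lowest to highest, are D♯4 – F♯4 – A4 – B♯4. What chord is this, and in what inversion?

Reducing to letter names: D#, F#, A, B#. These stack in thirds as B#–D#–F#–A — a B# diminished seventh chord.
With the third (D#) in the bass, the chord is in first inversion (figured bass 6/5).

B# diminished seventh, first inversion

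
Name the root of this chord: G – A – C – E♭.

The distinct letter names are G, A, C, Eb. Arranged as a stack of thirds they read A–C–Eb–G, so A is the root (an A half-diminished seventh chord).

A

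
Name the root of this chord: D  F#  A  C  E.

D, F#, A, C, E are the tones of a D dominant ninth chord (D–F#–A–C–E), making D the root.

D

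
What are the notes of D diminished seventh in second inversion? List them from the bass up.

Ab, Cb, D, F

D diminished seventh is D–F–Ab–Cb. Second inversion puts the fifth (Ab) in the bass, with the remaining tones above: Ab, Cb, D, F.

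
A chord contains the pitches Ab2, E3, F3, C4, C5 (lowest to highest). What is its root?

F

Ab, E, F, C are the tones of an F minor-major seventh chord (F–Ab–C–E), making F the root.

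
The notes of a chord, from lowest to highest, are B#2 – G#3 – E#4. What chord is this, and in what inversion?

E# minor, second inversion

The distinct note names are B#, G#, E#. Stacked in thirds they read E#–G#–B#, which is a minor triad on E#.
With the fifth (B#) in the bass, the chord is in second inversion (figured bass 6/4).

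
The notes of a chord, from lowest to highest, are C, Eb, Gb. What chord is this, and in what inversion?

The distinct note names are C, Eb, Gb. Stacked in thirds they read C–Eb–Gb, which is a diminished triad on C.
With the root (C) in the bass, the chord is in root position (figured bass 5/3).

C diminished, root position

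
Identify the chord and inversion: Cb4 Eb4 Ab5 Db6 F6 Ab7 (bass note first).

Db dominant ninth, third inversion

The distinct note names are Cb, Eb, Ab, Db, F. Stacked in thirds they read Db–F–Ab–Cb–Eb, which is a dominant ninth chord on Db.
Cb is the seventh of Db dominant ninth; seventh in the bass means third inversion.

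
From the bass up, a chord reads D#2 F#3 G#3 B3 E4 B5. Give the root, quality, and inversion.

The pitch classes D#, F#, G#, B, E arrange in thirds as E–G#–B–D#–F#: an E major ninth chord.
The lowest note is D#, the seventh of the chord, so this is third inversion.

E major ninth, third inversion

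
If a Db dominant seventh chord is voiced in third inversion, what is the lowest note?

In third inversion the seventh is lowest. For Db dominant seventh (Db–F–Ab–Cb) that is Cb.

Cb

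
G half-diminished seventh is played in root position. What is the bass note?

In root position the root is lowest. For G half-diminished seventh (G–Bb–Db–F) that is G.

G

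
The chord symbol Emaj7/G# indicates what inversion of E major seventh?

first inversion

Emaj7/G# means E major seventh with G# in the bass. G# is the third of E major seventh (E–G#–B–D#), so this is first inversion.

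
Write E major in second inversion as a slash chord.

Second inversion of E major has the fifth (B) in the bass. As a slash chord: Emaj/B.

Emaj/B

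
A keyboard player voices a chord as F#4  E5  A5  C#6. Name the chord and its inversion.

The pitch classes F#, E, A, C# arrange in thirds as F#–A–C#–E: an F# minor seventh chord.
F# is the root of F# minor seventh; root in the bass means root position (figured bass 7).

F# minor seventh, root position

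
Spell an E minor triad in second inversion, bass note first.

B, E, G

E minor is E–G–B. Second inversion puts the fifth (B) in the bass, with the remaining tones above: B, E, G.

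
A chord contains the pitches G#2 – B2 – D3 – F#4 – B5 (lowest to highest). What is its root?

G#

G#, B, D, F# are the tones of a G# half-diminished seventh chord (G#–B–D–F#), making G# the root.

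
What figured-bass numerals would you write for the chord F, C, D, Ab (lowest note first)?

The notes F, C, D, Ab stack in thirds as D–F–Ab–C — a D half-diminished seventh chord. The bass F is the third, so this is first inversion: figured 6/5.

6/5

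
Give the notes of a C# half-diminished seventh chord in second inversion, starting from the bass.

The chord tones are C#–E–G–B. With the fifth (G) lowest for second inversion: G, B, C#, E.

G, B, C#, E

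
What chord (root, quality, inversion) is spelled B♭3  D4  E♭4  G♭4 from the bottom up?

The pitch classes Bb, D, Eb, Gb arrange in thirds as Eb–Gb–Bb–D: an Eb minor-major seventh chord.
Bb is the fifth of Eb minor-major seventh; fifth in the bass means second inversion (figured bass 4/3).

Eb minor-major seventh, second inversion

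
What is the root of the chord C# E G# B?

C#

Reordering C#, E, G#, B into stacked thirds gives C#–E–G#–B; the bottom of that stack, C#, is the root.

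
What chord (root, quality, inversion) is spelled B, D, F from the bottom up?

Reducing to letter names: B, D, F. These stack in thirds as B–D–F — a B diminished triad.
With the root (B) in the bass, the chord is in root position (figured bass 5/3).

B diminished, root position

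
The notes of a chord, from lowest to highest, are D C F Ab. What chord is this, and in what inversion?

D half-diminished seventh, root position

Reducing to letter names: D, C, F, Ab. These stack in thirds as D–F–Ab–C — a D half-diminished seventh chord.
The lowest note is D, the root of the chord, so this is root position (figured bass 7).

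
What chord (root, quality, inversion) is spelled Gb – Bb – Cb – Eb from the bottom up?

Cb major seventh, second inversion

The pitch classes Gb, Bb, Cb, Eb arrange in thirds as Cb–Eb–Gb–Bb: a Cb major seventh chord.
The lowest note is Gb, the fifth of the chord, so this is second inversion (figured bass 4/3).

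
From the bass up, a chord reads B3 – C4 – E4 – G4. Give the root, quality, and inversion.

The pitch classes B, C, E, G arrange in thirds as C–E–G–B: a C major seventh chord.
The lowest note is B, the seventh of the chord, so this is third inversion (figured bass 4/2).

C major seventh, third inversion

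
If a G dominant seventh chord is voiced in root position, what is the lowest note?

The root of G dominant seventh (G–B–D–F) is G; that is the bass in root position.

G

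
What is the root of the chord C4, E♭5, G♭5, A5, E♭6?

A

Reordering C, Eb, Gb, A into stacked thirds gives A–C–Eb–Gb; the bottom of that stack, A, is the root.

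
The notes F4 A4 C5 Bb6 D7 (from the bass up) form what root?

Reordering F, A, C, Bb, D into stacked thirds gives Bb–D–F–A–C; the bottom of that stack, Bb, is the root.

Bb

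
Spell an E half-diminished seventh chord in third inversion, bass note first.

D, E, G, Bb

The chord tones are E–G–Bb–D. With the seventh (D) lowest for third inversion: D, E, G, Bb.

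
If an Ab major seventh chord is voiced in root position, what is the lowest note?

In root position the root is lowest. For Ab major seventh (Ab–C–Eb–G) that is Ab.

Ab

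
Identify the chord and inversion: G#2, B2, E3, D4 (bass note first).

E dominant seventh, first inversion

The distinct note names are G#, B, E, D. Stacked in thirds they read E–G#–B–D, which is a dominant seventh chord on E.
G# is the third of E dominant seventh; third in the bass means first inversion (figured bass 6/5).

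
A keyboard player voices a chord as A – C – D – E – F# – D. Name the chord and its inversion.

D dominant ninth, second inversion

The distinct note names are A, C, D, E, F#. Stacked in thirds they read D–F#–A–C–E, which is a dominant ninth chord on D.
With the fifth (A) in the bass, the chord is in second inversion.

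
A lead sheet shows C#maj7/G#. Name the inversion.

second inversion

C#maj7/G# means C# major seventh with G# in the bass. G# is the fifth of C# major seventh (C#–E#–G#–B#), so this is second inversion.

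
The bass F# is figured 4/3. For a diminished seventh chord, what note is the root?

The figures 4/3 mean the fifth of the chord is in the bass. If F# is the fifth of a diminished seventh chord, the root is B# (chord tones B#–D#–F#–A).

B#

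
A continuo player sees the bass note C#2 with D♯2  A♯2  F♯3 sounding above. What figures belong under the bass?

4/2

The notes C#, D#, A#, F# stack in thirds as D#–F#–A#–C# — a D# minor seventh chord. The bass C# is the seventh, so this is third inversion: figured 4/2.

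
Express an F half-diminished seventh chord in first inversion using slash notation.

Fø7/Ab

First inversion of F half-diminished seventh has the third (Ab) in the bass. As a slash chord: Fø7/Ab.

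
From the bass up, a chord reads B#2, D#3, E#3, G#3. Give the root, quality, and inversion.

E# minor seventh, second inversion

The distinct note names are B#, D#, E#, G#. Stacked in thirds they read E#–G#–B#–D#, which is a minor seventh chord on E#.
With the fifth (B#) in the bass, the chord is in second inversion (figured bass 4/3).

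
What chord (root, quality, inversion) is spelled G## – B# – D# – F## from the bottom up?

The pitch classes G##, B#, D#, F## arrange in thirds as G##–B#–D#–F##: a G## half-diminished seventh chord.
G## is the root of G## half-diminished seventh; root in the bass means root position (figured bass 7).

G## half-diminished seventh, root position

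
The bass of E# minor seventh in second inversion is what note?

B#

E# minor seventh is E#–G#–B#–D#. Second inversion places the fifth in the bass: B#.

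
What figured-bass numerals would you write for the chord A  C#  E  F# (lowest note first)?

6/5

The notes A, C#, E, F# stack in thirds as F#–A–C#–E — an F# minor seventh chord. The bass A is the third, so this is first inversion: figured 6/5.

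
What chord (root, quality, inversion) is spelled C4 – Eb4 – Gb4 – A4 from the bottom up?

The distinct note names are C, Eb, Gb, A. Stacked in thirds they read A–C–Eb–Gb, which is a diminished seventh chord on A.
C is the third of A diminished seventh; third in the bass means first inversion (figured bass 6/5).

A diminished seventh, first inversion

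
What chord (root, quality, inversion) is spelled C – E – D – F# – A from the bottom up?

D dominant ninth, third inversion

The pitch classes C, E, D, F#, A arrange in thirds as D–F#–A–C–E: a D dominant ninth chord.
C is the seventh of D dominant ninth; seventh in the bass means third inversion.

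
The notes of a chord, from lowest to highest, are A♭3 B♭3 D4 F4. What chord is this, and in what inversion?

The distinct note names are Ab, Bb, D, F. Stacked in thirds they read Bb–D–F–Ab, which is a dominant seventh chord on Bb.
Ab is the seventh of Bb dominant seventh; seventh in the bass means third inversion (figured bass 4/2).

Bb dominant seventh, third inversion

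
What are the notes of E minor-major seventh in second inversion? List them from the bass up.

The chord tones are E–G–B–D#. With the fifth (B) lowest for second inversion: B, D#, E, G.

B, D#, E, G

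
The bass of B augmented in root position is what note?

B

In root position the root is lowest. For B augmented (B–D#–F##) that is B.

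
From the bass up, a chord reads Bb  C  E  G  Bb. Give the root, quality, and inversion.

The distinct note names are Bb, C, E, G. Stacked in thirds they read C–E–G–Bb, which is a dominant seventh chord on C.
The lowest note is Bb, the seventh of the chord, so this is third inversion (figured bass 4/2).

C dominant seventh, third inversion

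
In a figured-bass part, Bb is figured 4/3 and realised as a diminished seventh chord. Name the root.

The figures 4/3 mean the fifth of the chord is in the bass. If Bb is the fifth of a diminished seventh chord, the root is E (chord tones E–G–Bb–Db).

E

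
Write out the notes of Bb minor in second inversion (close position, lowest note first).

F, Bb, Db

The chord tones are Bb–Db–F. With the fifth (F) lowest for second inversion: F, Bb, Db.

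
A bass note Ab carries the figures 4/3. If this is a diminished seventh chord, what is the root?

The figures 4/3 mean the fifth of the chord is in the bass. If Ab is the fifth of a diminished seventh chord, the root is D (chord tones D–F–Ab–Cb).

D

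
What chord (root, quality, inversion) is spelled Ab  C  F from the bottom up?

F minor, first inversion

The distinct note names are Ab, C, F. Stacked in thirds they read F–Ab–C, which is a minor triad on F.
The lowest note is Ab, the third of the chord, so this is first inversion (figured bass 6).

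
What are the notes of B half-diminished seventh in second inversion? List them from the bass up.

F, A, B, D

The chord tones are B–D–F–A. With the fifth (F) lowest for second inversion: F, A, B, D.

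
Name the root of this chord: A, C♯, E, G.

Reordering A, C#, E, G into stacked thirds gives A–C#–E–G; the bottom of that stack, A, is the root.

A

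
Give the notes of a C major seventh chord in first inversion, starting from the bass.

E, G, B, C

The chord tones are C–E–G–B. With the third (E) lowest for first inversion: E, G, B, C.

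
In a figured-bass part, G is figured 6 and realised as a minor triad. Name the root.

The figures 6 mean the third of the chord is in the bass. If G is the third of a minor triad, the root is E (chord tones E–G–B).

E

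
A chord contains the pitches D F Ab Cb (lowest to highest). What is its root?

D

The distinct letter names are D, F, Ab, Cb. Arranged as a stack of thirds they read D–F–Ab–Cb, so D is the root (a D diminished seventh chord).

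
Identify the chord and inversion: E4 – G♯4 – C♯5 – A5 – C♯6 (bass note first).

A major seventh, second inversion

The pitch classes E, G#, C#, A arrange in thirds as A–C#–E–G#: an A major seventh chord.
The lowest note is E, the fifth of the chord, so this is second inversion (figured bass 4/3).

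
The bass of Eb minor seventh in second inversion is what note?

The fifth of Eb minor seventh (Eb–Gb–Bb–Db) is Bb; that is the bass in second inversion.

Bb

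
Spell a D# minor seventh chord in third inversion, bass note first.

C#, D#, F#, A#

Spelling D# minor seventh: D#–F#–A#–C#. In third inversion the seventh is bass, giving C#, D#, F#, A# from the bottom.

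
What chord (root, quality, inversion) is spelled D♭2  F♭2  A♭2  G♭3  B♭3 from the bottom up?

Reducing to letter names: Db, Fb, Ab, Gb, Bb. These stack in thirds as Gb–Bb–Db–Fb–Ab — a Gb dominant ninth chord.
With the fifth (Db) in the bass, the chord is in second inversion.

Gb dominant ninth, second inversion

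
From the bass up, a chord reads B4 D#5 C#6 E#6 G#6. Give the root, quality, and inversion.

C# dominant ninth, third inversion

Reducing to letter names: B, D#, C#, E#, G#. These stack in thirds as C#–E#–G#–B–D# — a C# dominant ninth chord.
The lowest note is B, the seventh of the chord, so this is third inversion.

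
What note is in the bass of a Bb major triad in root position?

Bb major is Bb–D–F. Root position places the root in the bass: Bb.

Bb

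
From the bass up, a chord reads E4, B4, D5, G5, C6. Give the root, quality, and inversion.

C major ninth, first inversion

The distinct note names are E, B, D, G, C. Stacked in thirds they read C–E–G–B–D, which is a major ninth chord on C.
With the third (E) in the bass, the chord is in first inversion.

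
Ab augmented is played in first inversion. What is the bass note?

C

Ab augmented is Ab–C–E. First inversion places the third in the bass: C.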